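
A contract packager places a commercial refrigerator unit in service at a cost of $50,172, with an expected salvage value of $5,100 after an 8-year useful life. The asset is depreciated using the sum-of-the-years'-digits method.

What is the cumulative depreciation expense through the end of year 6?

$41,316

Depreciable base = $50,172 − $5,100 = $45,072.
Sum of the years' digits = 8+7+6+5+4+3+2+1 = 36.
Year 1: $45,072 × 8/36 = $10,016. Book value $40,156.
Year 2: $45,072 × 7/36 = $8,764. Book value $31,392.
Year 3: $45,072 × 6/36 = $7,512. Book value $23,880.
Year 4: $45,072 × 5/36 = $6,260. Book value $17,620.
Year 5: $45,072 × 4/36 = $5,008. Book value $12,612.
Year 6: $45,072 × 3/36 = $3,756. Book value $8,856.
Accumulated through year 6 = $50,172 − $8,856 = $41,316.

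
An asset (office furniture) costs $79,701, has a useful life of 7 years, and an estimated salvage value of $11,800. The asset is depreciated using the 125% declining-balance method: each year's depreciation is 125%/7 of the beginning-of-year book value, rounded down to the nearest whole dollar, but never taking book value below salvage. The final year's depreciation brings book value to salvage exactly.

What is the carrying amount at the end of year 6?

Depreciable base = $79,701 − $11,800 = $67,901.
Year 1: ⌊$79,701 × 125%/7⌋ = $14,232. Book value $65,469.
Year 2: ⌊$65,469 × 125%/7⌋ = $11,690. Book value $53,779.
Year 3: ⌊$53,779 × 125%/7⌋ = $9,603. Book value $44,176.
Year 4: ⌊$44,176 × 125%/7⌋ = $7,888. Book value $36,288.
Year 5: ⌊$36,288 × 125%/7⌋ = $6,480. Book value $29,808.
Year 6: ⌊$29,808 × 125%/7⌋ = $5,322. Book value $24,486.

$24,486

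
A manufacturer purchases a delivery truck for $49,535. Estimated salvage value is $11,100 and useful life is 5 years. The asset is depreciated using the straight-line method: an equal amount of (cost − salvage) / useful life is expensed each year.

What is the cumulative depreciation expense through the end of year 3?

$23,061

Depreciable base = $49,535 − $11,100 = $38,435.
Annual expense = $38,435 / 5 = $7,687.
End of year 1: book value $41,848.
End of year 2: book value $34,161.
End of year 3: book value $26,474.
Accumulated through year 3 = $49,535 − $26,474 = $23,061.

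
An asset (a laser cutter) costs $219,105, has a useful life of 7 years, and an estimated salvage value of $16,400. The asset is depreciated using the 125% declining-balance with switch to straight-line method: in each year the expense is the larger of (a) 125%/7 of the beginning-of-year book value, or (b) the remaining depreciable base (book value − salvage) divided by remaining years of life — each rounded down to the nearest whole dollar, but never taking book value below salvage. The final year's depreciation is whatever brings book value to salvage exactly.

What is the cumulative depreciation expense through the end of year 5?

$150,184

Depreciable base = $219,105 − $16,400 = $202,705.
Year 1: DB = ⌊$219,105 × 125%/7⌋ = $39,125; SL = ⌊$202,705/7⌋ = $28,957 → take DB $39,125. Book value $179,980.
Year 2: DB = ⌊$179,980 × 125%/7⌋ = $32,139; SL = ⌊$163,580/6⌋ = $27,263 → take DB $32,139. Book value $147,841.
Year 3: DB = ⌊$147,841 × 125%/7⌋ = $26,400; SL = ⌊$131,441/5⌋ = $26,288 → take DB $26,400. Book value $121,441.
Year 4: DB = ⌊$121,441 × 125%/7⌋ = $21,685; SL = ⌊$105,041/4⌋ = $26,260 → take SL $26,260. Book value $95,181.
Year 5: DB = ⌊$95,181 × 125%/7⌋ = $16,996; SL = ⌊$78,781/3⌋ = $26,260 → take SL $26,260. Book value $68,921.
Accumulated through year 5 = $219,105 − $68,921 = $150,184.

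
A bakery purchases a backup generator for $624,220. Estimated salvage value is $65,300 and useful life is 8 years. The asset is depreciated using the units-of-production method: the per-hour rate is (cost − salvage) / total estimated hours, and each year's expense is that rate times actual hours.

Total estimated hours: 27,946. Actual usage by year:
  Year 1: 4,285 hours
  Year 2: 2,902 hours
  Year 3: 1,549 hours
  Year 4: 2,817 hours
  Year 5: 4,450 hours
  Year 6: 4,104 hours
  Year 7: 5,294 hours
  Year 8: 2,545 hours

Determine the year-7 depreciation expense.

Depreciable base = $624,220 − $65,300 = $558,920.
Rate = $558,920 / 27,946 hours = $20 per hour.
Year 1: 4,285 × $20 = $85,700. Book value $538,520.
Year 2: 2,902 × $20 = $58,040. Book value $480,480.
Year 3: 1,549 × $20 = $30,980. Book value $449,500.
Year 4: 2,817 × $20 = $56,340. Book value $393,160.
Year 5: 4,450 × $20 = $89,000. Book value $304,160.
Year 6: 4,104 × $20 = $82,080. Book value $222,080.
Year 7: 5,294 × $20 = $105,880. Book value $116,200.

$105,880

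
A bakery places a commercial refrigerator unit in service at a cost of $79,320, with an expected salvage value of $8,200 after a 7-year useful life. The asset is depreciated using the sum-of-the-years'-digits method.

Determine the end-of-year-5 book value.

Depreciable base = $79,320 − $8,200 = $71,120.
Sum of the years' digits = 7+6+5+4+3+2+1 = 28.
Year 1: $71,120 × 7/28 = $17,780. Book value $61,540.
Year 2: $71,120 × 6/28 = $15,240. Book value $46,300.
Year 3: $71,120 × 5/28 = $12,700. Book value $33,600.
Year 4: $71,120 × 4/28 = $10,160. Book value $23,440.
Year 5: $71,120 × 3/28 = $7,620. Book value $15,820.

$15,820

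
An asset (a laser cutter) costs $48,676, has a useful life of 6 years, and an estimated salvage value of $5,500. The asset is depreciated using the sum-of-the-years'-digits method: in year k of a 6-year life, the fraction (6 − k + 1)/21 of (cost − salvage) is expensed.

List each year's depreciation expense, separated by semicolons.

Depreciable base = $48,676 − $5,500 = $43,176.
Sum of the years' digits = 6+5+4+3+2+1 = 21.
Year 1: $43,176 × 6/21 = $12,336. Book value $36,340.
Year 2: $43,176 × 5/21 = $10,280. Book value $26,060.
Year 3: $43,176 × 4/21 = $8,224. Book value $17,836.
Year 4: $43,176 × 3/21 = $6,168. Book value $11,668.
Year 5: $43,176 × 2/21 = $4,112. Book value $7,556.
Year 6: $43,176 × 1/21 = $2,056. Book value $5,500.

$12,336; $10,280; $8,224; $6,168; $4,112; $2,056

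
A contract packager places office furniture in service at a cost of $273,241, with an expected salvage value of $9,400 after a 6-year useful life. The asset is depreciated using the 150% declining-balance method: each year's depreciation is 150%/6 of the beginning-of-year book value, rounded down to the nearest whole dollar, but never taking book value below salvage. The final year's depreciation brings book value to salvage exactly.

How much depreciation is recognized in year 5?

$21,614

Depreciable base = $273,241 − $9,400 = $263,841.
Year 1: ⌊$273,241 × 150%/6⌋ = $68,310. Book value $204,931.
Year 2: ⌊$204,931 × 150%/6⌋ = $51,232. Book value $153,699.
Year 3: ⌊$153,699 × 150%/6⌋ = $38,424. Book value $115,275.
Year 4: ⌊$115,275 × 150%/6⌋ = $28,818. Book value $86,457.
Year 5: ⌊$86,457 × 150%/6⌋ = $21,614. Book value $64,843.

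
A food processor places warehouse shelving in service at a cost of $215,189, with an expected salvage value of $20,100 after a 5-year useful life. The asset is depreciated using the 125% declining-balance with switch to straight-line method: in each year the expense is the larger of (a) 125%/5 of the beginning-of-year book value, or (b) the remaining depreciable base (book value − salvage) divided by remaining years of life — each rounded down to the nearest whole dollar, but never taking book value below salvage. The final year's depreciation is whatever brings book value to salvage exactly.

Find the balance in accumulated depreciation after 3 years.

Depreciable base = $215,189 − $20,100 = $195,089.
Year 1: DB = ⌊$215,189 × 125%/5⌋ = $53,797; SL = ⌊$195,089/5⌋ = $39,017 → take DB $53,797. Book value $161,392.
Year 2: DB = ⌊$161,392 × 125%/5⌋ = $40,348; SL = ⌊$141,292/4⌋ = $35,323 → take DB $40,348. Book value $121,044.
Year 3: DB = ⌊$121,044 × 125%/5⌋ = $30,261; SL = ⌊$100,944/3⌋ = $33,648 → take SL $33,648. Book value $87,396.
Accumulated through year 3 = $215,189 − $87,396 = $127,793.

$127,793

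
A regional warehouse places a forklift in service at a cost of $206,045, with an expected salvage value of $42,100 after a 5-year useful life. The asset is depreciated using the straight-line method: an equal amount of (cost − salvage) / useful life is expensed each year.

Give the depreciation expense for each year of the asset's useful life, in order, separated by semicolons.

$32,789; $32,789; $32,789; $32,789; $32,789

Depreciable base = $206,045 − $42,100 = $163,945.
Annual expense = $163,945 / 5 = $32,789.
End of year 1: book value $173,256.
End of year 2: book value $140,467.
End of year 3: book value $107,678.
End of year 4: book value $74,889.
End of year 5: book value $42,100.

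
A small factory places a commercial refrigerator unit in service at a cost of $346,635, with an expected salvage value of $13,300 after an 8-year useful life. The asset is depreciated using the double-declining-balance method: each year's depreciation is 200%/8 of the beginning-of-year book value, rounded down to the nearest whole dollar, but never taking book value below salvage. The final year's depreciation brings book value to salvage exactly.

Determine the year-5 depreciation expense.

Depreciable base = $346,635 − $13,300 = $333,335.
Year 1: ⌊$346,635 × 200%/8⌋ = $86,658. Book value $259,977.
Year 2: ⌊$259,977 × 200%/8⌋ = $64,994. Book value $194,983.
Year 3: ⌊$194,983 × 200%/8⌋ = $48,745. Book value $146,238.
Year 4: ⌊$146,238 × 200%/8⌋ = $36,559. Book value $109,679.
Year 5: ⌊$109,679 × 200%/8⌋ = $27,419. Book value $82,260.

$27,419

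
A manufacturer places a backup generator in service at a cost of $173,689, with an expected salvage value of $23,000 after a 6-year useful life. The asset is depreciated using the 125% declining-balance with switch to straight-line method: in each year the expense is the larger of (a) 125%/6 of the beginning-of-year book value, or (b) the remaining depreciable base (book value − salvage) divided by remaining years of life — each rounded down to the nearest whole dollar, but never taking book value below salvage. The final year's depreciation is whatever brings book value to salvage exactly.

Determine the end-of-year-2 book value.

Depreciable base = $173,689 − $23,000 = $150,689.
Year 1: DB = ⌊$173,689 × 125%/6⌋ = $36,185; SL = ⌊$150,689/6⌋ = $25,114 → take DB $36,185. Book value $137,504.
Year 2: DB = ⌊$137,504 × 125%/6⌋ = $28,646; SL = ⌊$114,504/5⌋ = $22,900 → take DB $28,646. Book value $108,858.

$108,858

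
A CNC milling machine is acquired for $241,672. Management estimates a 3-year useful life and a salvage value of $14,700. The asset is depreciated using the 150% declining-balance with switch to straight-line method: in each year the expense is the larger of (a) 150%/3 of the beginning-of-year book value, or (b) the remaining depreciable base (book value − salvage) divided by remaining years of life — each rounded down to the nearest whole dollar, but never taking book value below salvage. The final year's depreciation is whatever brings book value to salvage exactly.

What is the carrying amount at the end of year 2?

$60,418

Depreciable base = $241,672 − $14,700 = $226,972.
Year 1: DB = ⌊$241,672 × 150%/3⌋ = $120,836; SL = ⌊$226,972/3⌋ = $75,657 → take DB $120,836. Book value $120,836.
Year 2: DB = ⌊$120,836 × 150%/3⌋ = $60,418; SL = ⌊$106,136/2⌋ = $53,068 → take DB $60,418. Book value $60,418.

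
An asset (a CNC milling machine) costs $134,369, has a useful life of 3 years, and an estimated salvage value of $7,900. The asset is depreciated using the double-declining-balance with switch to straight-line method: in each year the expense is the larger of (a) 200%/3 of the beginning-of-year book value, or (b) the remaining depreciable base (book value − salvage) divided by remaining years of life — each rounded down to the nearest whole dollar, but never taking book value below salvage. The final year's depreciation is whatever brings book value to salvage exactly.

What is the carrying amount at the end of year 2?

Depreciable base = $134,369 − $7,900 = $126,469.
Year 1: DB = ⌊$134,369 × 200%/3⌋ = $89,579; SL = ⌊$126,469/3⌋ = $42,156 → take DB $89,579. Book value $44,790.
Year 2: DB = ⌊$44,790 × 200%/3⌋ = $29,860; SL = ⌊$36,890/2⌋ = $18,445 → take DB $29,860. Book value $14,930.

$14,930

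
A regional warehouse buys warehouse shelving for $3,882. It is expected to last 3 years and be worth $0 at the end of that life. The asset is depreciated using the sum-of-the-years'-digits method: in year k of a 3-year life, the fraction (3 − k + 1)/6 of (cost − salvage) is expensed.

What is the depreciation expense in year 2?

Depreciable base = $3,882 − $0 = $3,882.
Sum of the years' digits = 3+2+1 = 6.
Year 1: $3,882 × 3/6 = $1,941. Book value $1,941.
Year 2: $3,882 × 2/6 = $1,294. Book value $647.

$1,294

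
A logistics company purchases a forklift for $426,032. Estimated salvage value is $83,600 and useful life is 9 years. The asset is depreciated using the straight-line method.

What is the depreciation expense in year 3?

$38,048

Depreciable base = $426,032 − $83,600 = $342,432.
Annual expense = $342,432 / 9 = $38,048.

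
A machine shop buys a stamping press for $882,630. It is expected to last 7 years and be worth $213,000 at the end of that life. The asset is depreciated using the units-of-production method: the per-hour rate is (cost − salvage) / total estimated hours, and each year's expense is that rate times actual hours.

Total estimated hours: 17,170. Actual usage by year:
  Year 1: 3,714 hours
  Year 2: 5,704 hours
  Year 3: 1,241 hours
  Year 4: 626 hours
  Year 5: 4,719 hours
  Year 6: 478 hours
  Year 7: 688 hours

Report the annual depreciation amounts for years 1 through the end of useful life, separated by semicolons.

$144,846; $222,456; $48,399; $24,414; $184,041; $18,642; $26,832

Depreciable base = $882,630 − $213,000 = $669,630.
Rate = $669,630 / 17,170 hours = $39 per hour.
Year 1: 3,714 × $39 = $144,846. Book value $737,784.
Year 2: 5,704 × $39 = $222,456. Book value $515,328.
Year 3: 1,241 × $39 = $48,399. Book value $466,929.
Year 4: 626 × $39 = $24,414. Book value $442,515.
Year 5: 4,719 × $39 = $184,041. Book value $258,474.
Year 6: 478 × $39 = $18,642. Book value $239,832.
Year 7: 688 × $39 = $26,832. Book value $213,000.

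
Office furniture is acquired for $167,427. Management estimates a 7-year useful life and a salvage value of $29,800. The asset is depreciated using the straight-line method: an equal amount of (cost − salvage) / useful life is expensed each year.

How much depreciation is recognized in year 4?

$19,661

Depreciable base = $167,427 − $29,800 = $137,627.
Annual expense = $137,627 / 7 = $19,661.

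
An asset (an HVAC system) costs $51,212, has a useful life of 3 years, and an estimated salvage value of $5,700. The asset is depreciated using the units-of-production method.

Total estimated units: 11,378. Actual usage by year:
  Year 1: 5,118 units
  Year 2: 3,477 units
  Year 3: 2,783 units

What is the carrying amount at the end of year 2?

$16,832

Depreciable base = $51,212 − $5,700 = $45,512.
Rate = $45,512 / 11,378 units = $4 per unit.
Year 1: 5,118 × $4 = $20,472. Book value $30,740.
Year 2: 3,477 × $4 = $13,908. Book value $16,832.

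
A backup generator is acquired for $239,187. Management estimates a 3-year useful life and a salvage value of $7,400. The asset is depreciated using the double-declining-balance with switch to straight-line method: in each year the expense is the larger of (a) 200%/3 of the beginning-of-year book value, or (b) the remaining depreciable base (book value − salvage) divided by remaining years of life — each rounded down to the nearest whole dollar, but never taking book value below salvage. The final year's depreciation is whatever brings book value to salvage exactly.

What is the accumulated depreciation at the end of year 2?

$212,610

Depreciable base = $239,187 − $7,400 = $231,787.
Year 1: DB = ⌊$239,187 × 200%/3⌋ = $159,458; SL = ⌊$231,787/3⌋ = $77,262 → take DB $159,458. Book value $79,729.
Year 2: DB = ⌊$79,729 × 200%/3⌋ = $53,152; SL = ⌊$72,329/2⌋ = $36,164 → take DB $53,152. Book value $26,577.
Accumulated through year 2 = $239,187 − $26,577 = $212,610.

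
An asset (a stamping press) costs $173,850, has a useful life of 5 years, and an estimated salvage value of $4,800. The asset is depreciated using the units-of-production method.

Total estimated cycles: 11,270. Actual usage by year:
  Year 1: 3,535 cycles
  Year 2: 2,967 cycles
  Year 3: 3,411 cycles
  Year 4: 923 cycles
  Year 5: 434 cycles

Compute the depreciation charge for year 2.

$44,505

Depreciable base = $173,850 − $4,800 = $169,050.
Rate = $169,050 / 11,270 cycles = $15 per cycle.
Year 1: 3,535 × $15 = $53,025. Book value $120,825.
Year 2: 2,967 × $15 = $44,505. Book value $76,320.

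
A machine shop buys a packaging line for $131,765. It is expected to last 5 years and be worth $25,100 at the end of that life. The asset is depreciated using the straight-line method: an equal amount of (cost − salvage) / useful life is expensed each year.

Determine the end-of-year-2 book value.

$89,099

Depreciable base = $131,765 − $25,100 = $106,665.
Annual expense = $106,665 / 5 = $21,333.
End of year 1: book value $110,432.
End of year 2: book value $89,099.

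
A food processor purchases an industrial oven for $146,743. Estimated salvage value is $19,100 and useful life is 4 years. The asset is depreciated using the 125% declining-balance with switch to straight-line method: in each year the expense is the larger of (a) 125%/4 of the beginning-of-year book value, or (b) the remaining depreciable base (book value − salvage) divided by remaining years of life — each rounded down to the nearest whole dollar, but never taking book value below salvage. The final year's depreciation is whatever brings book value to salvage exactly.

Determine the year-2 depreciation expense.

Depreciable base = $146,743 − $19,100 = $127,643.
Year 1: DB = ⌊$146,743 × 125%/4⌋ = $45,857; SL = ⌊$127,643/4⌋ = $31,910 → take DB $45,857. Book value $100,886.
Year 2: DB = ⌊$100,886 × 125%/4⌋ = $31,526; SL = ⌊$81,786/3⌋ = $27,262 → take DB $31,526. Book value $69,360.

$31,526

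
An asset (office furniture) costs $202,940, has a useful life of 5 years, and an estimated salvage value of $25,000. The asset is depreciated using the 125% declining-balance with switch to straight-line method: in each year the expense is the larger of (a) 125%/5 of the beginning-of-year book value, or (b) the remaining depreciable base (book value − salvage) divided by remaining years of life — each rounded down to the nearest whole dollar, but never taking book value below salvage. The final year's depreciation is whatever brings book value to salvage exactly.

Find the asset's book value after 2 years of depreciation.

Depreciable base = $202,940 − $25,000 = $177,940.
Year 1: DB = ⌊$202,940 × 125%/5⌋ = $50,735; SL = ⌊$177,940/5⌋ = $35,588 → take DB $50,735. Book value $152,205.
Year 2: DB = ⌊$152,205 × 125%/5⌋ = $38,051; SL = ⌊$127,205/4⌋ = $31,801 → take DB $38,051. Book value $114,154.

$114,154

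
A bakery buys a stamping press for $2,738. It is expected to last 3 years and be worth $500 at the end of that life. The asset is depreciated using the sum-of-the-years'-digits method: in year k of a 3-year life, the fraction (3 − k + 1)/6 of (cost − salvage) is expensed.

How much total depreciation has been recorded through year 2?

$1,865

Depreciable base = $2,738 − $500 = $2,238.
Sum of the years' digits = 3+2+1 = 6.
Year 1: $2,238 × 3/6 = $1,119. Book value $1,619.
Year 2: $2,238 × 2/6 = $746. Book value $873.
Accumulated through year 2 = $2,738 − $873 = $1,865.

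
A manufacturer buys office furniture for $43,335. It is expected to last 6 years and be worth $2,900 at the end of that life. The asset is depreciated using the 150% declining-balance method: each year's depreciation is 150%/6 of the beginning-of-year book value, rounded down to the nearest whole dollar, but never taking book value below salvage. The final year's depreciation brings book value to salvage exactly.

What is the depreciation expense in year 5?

$3,428

Depreciable base = $43,335 − $2,900 = $40,435.
Year 1: ⌊$43,335 × 150%/6⌋ = $10,833. Book value $32,502.
Year 2: ⌊$32,502 × 150%/6⌋ = $8,125. Book value $24,377.
Year 3: ⌊$24,377 × 150%/6⌋ = $6,094. Book value $18,283.
Year 4: ⌊$18,283 × 150%/6⌋ = $4,570. Book value $13,713.
Year 5: ⌊$13,713 × 150%/6⌋ = $3,428. Book value $10,285.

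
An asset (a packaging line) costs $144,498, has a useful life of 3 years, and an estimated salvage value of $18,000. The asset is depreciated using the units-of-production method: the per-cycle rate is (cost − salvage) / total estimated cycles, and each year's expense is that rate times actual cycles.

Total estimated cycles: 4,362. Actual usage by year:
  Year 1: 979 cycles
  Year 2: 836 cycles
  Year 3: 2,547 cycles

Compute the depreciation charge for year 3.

$73,863

Depreciable base = $144,498 − $18,000 = $126,498.
Rate = $126,498 / 4,362 cycles = $29 per cycle.
Year 1: 979 × $29 = $28,391. Book value $116,107.
Year 2: 836 × $29 = $24,244. Book value $91,863.
Year 3: 2,547 × $29 = $73,863. Book value $18,000.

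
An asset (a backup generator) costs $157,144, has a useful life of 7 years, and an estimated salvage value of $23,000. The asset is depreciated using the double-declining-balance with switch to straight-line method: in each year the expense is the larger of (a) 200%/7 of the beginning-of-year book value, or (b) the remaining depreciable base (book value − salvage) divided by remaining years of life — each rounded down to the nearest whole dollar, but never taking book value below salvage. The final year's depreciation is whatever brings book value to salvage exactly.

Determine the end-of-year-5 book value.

$29,220

Depreciable base = $157,144 − $23,000 = $134,144.
Year 1: DB = ⌊$157,144 × 200%/7⌋ = $44,898; SL = ⌊$134,144/7⌋ = $19,163 → take DB $44,898. Book value $112,246.
Year 2: DB = ⌊$112,246 × 200%/7⌋ = $32,070; SL = ⌊$89,246/6⌋ = $14,874 → take DB $32,070. Book value $80,176.
Year 3: DB = ⌊$80,176 × 200%/7⌋ = $22,907; SL = ⌊$57,176/5⌋ = $11,435 → take DB $22,907. Book value $57,269.
Year 4: DB = ⌊$57,269 × 200%/7⌋ = $16,362; SL = ⌊$34,269/4⌋ = $8,567 → take DB $16,362. Book value $40,907.
Year 5: DB = ⌊$40,907 × 200%/7⌋ = $11,687; SL = ⌊$17,907/3⌋ = $5,969 → take DB $11,687. Book value $29,220.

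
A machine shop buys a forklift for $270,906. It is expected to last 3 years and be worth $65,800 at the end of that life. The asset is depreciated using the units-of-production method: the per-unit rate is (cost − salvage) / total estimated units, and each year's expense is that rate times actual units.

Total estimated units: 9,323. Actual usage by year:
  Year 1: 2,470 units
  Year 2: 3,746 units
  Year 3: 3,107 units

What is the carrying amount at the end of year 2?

$134,154

Depreciable base = $270,906 − $65,800 = $205,106.
Rate = $205,106 / 9,323 units = $22 per unit.
Year 1: 2,470 × $22 = $54,340. Book value $216,566.
Year 2: 3,746 × $22 = $82,412. Book value $134,154.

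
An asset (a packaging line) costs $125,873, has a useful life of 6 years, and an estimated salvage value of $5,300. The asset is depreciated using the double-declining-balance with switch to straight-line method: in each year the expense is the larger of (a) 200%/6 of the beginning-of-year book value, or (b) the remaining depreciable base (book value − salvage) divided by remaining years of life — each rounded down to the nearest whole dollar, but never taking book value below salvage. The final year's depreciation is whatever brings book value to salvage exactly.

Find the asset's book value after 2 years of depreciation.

Depreciable base = $125,873 − $5,300 = $120,573.
Year 1: DB = ⌊$125,873 × 200%/6⌋ = $41,957; SL = ⌊$120,573/6⌋ = $20,095 → take DB $41,957. Book value $83,916.
Year 2: DB = ⌊$83,916 × 200%/6⌋ = $27,972; SL = ⌊$78,616/5⌋ = $15,723 → take DB $27,972. Book value $55,944.

$55,944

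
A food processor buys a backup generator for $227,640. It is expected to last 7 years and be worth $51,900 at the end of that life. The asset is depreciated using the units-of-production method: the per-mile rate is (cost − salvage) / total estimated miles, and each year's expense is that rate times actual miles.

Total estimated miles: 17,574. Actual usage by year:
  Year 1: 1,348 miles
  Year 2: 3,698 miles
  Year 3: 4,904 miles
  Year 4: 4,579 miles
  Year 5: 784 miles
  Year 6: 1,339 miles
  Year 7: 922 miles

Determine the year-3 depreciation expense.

$49,040

Depreciable base = $227,640 − $51,900 = $175,740.
Rate = $175,740 / 17,574 miles = $10 per mile.
Year 1: 1,348 × $10 = $13,480. Book value $214,160.
Year 2: 3,698 × $10 = $36,980. Book value $177,180.
Year 3: 4,904 × $10 = $49,040. Book value $128,140.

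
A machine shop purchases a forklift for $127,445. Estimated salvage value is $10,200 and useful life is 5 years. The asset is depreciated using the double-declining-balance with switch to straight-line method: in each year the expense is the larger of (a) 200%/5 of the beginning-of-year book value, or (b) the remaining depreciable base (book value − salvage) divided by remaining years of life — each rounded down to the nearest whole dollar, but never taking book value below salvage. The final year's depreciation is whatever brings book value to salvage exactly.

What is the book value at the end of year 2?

$45,881

Depreciable base = $127,445 − $10,200 = $117,245.
Year 1: DB = ⌊$127,445 × 200%/5⌋ = $50,978; SL = ⌊$117,245/5⌋ = $23,449 → take DB $50,978. Book value $76,467.
Year 2: DB = ⌊$76,467 × 200%/5⌋ = $30,586; SL = ⌊$66,267/4⌋ = $16,566 → take DB $30,586. Book value $45,881.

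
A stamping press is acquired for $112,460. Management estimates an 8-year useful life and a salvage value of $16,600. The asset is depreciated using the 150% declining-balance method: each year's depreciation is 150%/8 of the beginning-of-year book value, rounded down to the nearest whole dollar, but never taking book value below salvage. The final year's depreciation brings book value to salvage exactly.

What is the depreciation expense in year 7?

$6,066

Depreciable base = $112,460 − $16,600 = $95,860.
Year 1: ⌊$112,460 × 150%/8⌋ = $21,086. Book value $91,374.
Year 2: ⌊$91,374 × 150%/8⌋ = $17,132. Book value $74,242.
Year 3: ⌊$74,242 × 150%/8⌋ = $13,920. Book value $60,322.
Year 4: ⌊$60,322 × 150%/8⌋ = $11,310. Book value $49,012.
Year 5: ⌊$49,012 × 150%/8⌋ = $9,189. Book value $39,823.
Year 6: ⌊$39,823 × 150%/8⌋ = $7,466. Book value $32,357.
Year 7: ⌊$32,357 × 150%/8⌋ = $6,066. Book value $26,291.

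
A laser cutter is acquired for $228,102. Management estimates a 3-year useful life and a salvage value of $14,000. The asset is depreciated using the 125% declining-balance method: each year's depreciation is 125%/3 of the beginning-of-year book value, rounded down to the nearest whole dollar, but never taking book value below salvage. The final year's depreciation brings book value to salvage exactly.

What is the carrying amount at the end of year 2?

Depreciable base = $228,102 − $14,000 = $214,102.
Year 1: ⌊$228,102 × 125%/3⌋ = $95,042. Book value $133,060.
Year 2: ⌊$133,060 × 125%/3⌋ = $55,441. Book value $77,619.

$77,619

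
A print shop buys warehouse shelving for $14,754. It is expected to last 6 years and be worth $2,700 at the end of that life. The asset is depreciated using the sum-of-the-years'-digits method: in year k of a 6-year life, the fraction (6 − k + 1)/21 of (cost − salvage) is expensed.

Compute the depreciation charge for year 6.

Depreciable base = $14,754 − $2,700 = $12,054.
Sum of the years' digits = 6+5+4+3+2+1 = 21.
Year 1: $12,054 × 6/21 = $3,444. Book value $11,310.
Year 2: $12,054 × 5/21 = $2,870. Book value $8,440.
Year 3: $12,054 × 4/21 = $2,296. Book value $6,144.
Year 4: $12,054 × 3/21 = $1,722. Book value $4,422.
Year 5: $12,054 × 2/21 = $1,148. Book value $3,274.
Year 6: $12,054 × 1/21 = $574. Book value $2,700.

$574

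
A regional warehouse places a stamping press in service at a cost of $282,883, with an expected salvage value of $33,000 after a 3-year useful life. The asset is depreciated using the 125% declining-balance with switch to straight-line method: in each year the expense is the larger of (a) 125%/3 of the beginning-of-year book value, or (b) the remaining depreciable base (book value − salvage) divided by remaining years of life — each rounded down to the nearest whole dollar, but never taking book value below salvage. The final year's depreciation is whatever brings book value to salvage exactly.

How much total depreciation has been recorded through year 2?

Depreciable base = $282,883 − $33,000 = $249,883.
Year 1: DB = ⌊$282,883 × 125%/3⌋ = $117,867; SL = ⌊$249,883/3⌋ = $83,294 → take DB $117,867. Book value $165,016.
Year 2: DB = ⌊$165,016 × 125%/3⌋ = $68,756; SL = ⌊$132,016/2⌋ = $66,008 → take DB $68,756. Book value $96,260.
Accumulated through year 2 = $282,883 − $96,260 = $186,623.

$186,623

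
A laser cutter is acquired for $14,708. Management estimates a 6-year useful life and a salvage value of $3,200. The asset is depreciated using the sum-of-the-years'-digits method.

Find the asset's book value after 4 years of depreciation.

Depreciable base = $14,708 − $3,200 = $11,508.
Sum of the years' digits = 6+5+4+3+2+1 = 21.
Year 1: $11,508 × 6/21 = $3,288. Book value $11,420.
Year 2: $11,508 × 5/21 = $2,740. Book value $8,680.
Year 3: $11,508 × 4/21 = $2,192. Book value $6,488.
Year 4: $11,508 × 3/21 = $1,644. Book value $4,844.

$4,844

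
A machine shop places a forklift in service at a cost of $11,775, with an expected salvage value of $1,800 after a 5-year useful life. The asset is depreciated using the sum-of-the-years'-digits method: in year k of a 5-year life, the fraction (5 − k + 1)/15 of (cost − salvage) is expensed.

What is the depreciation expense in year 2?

Depreciable base = $11,775 − $1,800 = $9,975.
Sum of the years' digits = 5+4+3+2+1 = 15.
Year 1: $9,975 × 5/15 = $3,325. Book value $8,450.
Year 2: $9,975 × 4/15 = $2,660. Book value $5,790.

$2,660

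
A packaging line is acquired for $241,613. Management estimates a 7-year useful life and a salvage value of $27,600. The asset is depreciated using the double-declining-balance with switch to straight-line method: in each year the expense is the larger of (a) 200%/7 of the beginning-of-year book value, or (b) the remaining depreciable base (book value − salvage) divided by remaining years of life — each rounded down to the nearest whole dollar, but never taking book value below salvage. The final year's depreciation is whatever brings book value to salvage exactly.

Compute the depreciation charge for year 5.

Depreciable base = $241,613 − $27,600 = $214,013.
Year 1: DB = ⌊$241,613 × 200%/7⌋ = $69,032; SL = ⌊$214,013/7⌋ = $30,573 → take DB $69,032. Book value $172,581.
Year 2: DB = ⌊$172,581 × 200%/7⌋ = $49,308; SL = ⌊$144,981/6⌋ = $24,163 → take DB $49,308. Book value $123,273.
Year 3: DB = ⌊$123,273 × 200%/7⌋ = $35,220; SL = ⌊$95,673/5⌋ = $19,134 → take DB $35,220. Book value $88,053.
Year 4: DB = ⌊$88,053 × 200%/7⌋ = $25,158; SL = ⌊$60,453/4⌋ = $15,113 → take DB $25,158. Book value $62,895.
Year 5: DB = ⌊$62,895 × 200%/7⌋ = $17,970; SL = ⌊$35,295/3⌋ = $11,765 → take DB $17,970. Book value $44,925.

$17,970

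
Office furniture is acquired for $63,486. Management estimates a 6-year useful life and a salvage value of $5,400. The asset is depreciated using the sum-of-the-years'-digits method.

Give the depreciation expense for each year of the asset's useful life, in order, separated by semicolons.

$16,596; $13,830; $11,064; $8,298; $5,532; $2,766

Depreciable base = $63,486 − $5,400 = $58,086.
Sum of the years' digits = 6+5+4+3+2+1 = 21.
Year 1: $58,086 × 6/21 = $16,596. Book value $46,890.
Year 2: $58,086 × 5/21 = $13,830. Book value $33,060.
Year 3: $58,086 × 4/21 = $11,064. Book value $21,996.
Year 4: $58,086 × 3/21 = $8,298. Book value $13,698.
Year 5: $58,086 × 2/21 = $5,532. Book value $8,166.
Year 6: $58,086 × 1/21 = $2,766. Book value $5,400.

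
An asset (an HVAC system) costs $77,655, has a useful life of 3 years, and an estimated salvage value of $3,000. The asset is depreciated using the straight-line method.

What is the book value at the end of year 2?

$27,885

Depreciable base = $77,655 − $3,000 = $74,655.
Annual expense = $74,655 / 3 = $24,885.
End of year 1: book value $52,770.
End of year 2: book value $27,885.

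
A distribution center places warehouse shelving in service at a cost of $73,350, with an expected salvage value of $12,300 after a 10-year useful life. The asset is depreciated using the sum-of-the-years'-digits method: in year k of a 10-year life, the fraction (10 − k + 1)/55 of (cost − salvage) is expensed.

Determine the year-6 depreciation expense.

$5,550

Depreciable base = $73,350 − $12,300 = $61,050.
Sum of the years' digits = 10+9+8+7+6+5+4+3+2+1 = 55.
Year 1: $61,050 × 10/55 = $11,100. Book value $62,250.
Year 2: $61,050 × 9/55 = $9,990. Book value $52,260.
Year 3: $61,050 × 8/55 = $8,880. Book value $43,380.
Year 4: $61,050 × 7/55 = $7,770. Book value $35,610.
Year 5: $61,050 × 6/55 = $6,660. Book value $28,950.
Year 6: $61,050 × 5/55 = $5,550. Book value $23,400.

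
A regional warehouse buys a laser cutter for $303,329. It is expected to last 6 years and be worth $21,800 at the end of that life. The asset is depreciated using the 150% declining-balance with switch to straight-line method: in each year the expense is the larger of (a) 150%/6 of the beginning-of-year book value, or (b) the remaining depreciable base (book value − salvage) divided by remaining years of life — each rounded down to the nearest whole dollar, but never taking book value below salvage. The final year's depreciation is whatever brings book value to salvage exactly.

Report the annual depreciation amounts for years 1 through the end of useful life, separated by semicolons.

Depreciable base = $303,329 − $21,800 = $281,529.
Year 1: DB = ⌊$303,329 × 150%/6⌋ = $75,832; SL = ⌊$281,529/6⌋ = $46,921 → take DB $75,832. Book value $227,497.
Year 2: DB = ⌊$227,497 × 150%/6⌋ = $56,874; SL = ⌊$205,697/5⌋ = $41,139 → take DB $56,874. Book value $170,623.
Year 3: DB = ⌊$170,623 × 150%/6⌋ = $42,655; SL = ⌊$148,823/4⌋ = $37,205 → take DB $42,655. Book value $127,968.
Year 4: DB = ⌊$127,968 × 150%/6⌋ = $31,992; SL = ⌊$106,168/3⌋ = $35,389 → take SL $35,389. Book value $92,579.
Year 5: DB = ⌊$92,579 × 150%/6⌋ = $23,144; SL = ⌊$70,779/2⌋ = $35,389 → take SL $35,389. Book value $57,190.
Year 6 (final): $57,190 − $21,800 = $35,390. Book value $21,800.

$75,832; $56,874; $42,655; $35,389; $35,389; $35,390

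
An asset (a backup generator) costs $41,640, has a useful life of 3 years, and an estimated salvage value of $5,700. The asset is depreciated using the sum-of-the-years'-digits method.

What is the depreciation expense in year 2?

Depreciable base = $41,640 − $5,700 = $35,940.
Sum of the years' digits = 3+2+1 = 6.
Year 1: $35,940 × 3/6 = $17,970. Book value $23,670.
Year 2: $35,940 × 2/6 = $11,980. Book value $11,690.

$11,980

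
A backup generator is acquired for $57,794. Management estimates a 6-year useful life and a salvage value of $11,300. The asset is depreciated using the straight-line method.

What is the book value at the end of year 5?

Depreciable base = $57,794 − $11,300 = $46,494.
Annual expense = $46,494 / 6 = $7,749.
End of year 1: book value $50,045.
End of year 2: book value $42,296.
End of year 3: book value $34,547.
End of year 4: book value $26,798.
End of year 5: book value $19,049.

$19,049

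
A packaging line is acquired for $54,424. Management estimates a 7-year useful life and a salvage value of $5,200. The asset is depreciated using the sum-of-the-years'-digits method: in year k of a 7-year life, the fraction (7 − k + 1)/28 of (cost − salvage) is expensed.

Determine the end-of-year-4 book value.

$15,748

Depreciable base = $54,424 − $5,200 = $49,224.
Sum of the years' digits = 7+6+5+4+3+2+1 = 28.
Year 1: $49,224 × 7/28 = $12,306. Book value $42,118.
Year 2: $49,224 × 6/28 = $10,548. Book value $31,570.
Year 3: $49,224 × 5/28 = $8,790. Book value $22,780.
Year 4: $49,224 × 4/28 = $7,032. Book value $15,748.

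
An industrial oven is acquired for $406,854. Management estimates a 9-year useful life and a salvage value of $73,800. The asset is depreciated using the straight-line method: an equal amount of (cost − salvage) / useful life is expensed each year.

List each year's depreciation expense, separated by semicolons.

$37,006; $37,006; $37,006; $37,006; $37,006; $37,006; $37,006; $37,006; $37,006

Depreciable base = $406,854 − $73,800 = $333,054.
Annual expense = $333,054 / 9 = $37,006.
End of year 1: book value $369,848.
End of year 2: book value $332,842.
End of year 3: book value $295,836.
End of year 4: book value $258,830.
End of year 5: book value $221,824.
End of year 6: book value $184,818.
End of year 7: book value $147,812.
End of year 8: book value $110,806.
End of year 9: book value $73,800.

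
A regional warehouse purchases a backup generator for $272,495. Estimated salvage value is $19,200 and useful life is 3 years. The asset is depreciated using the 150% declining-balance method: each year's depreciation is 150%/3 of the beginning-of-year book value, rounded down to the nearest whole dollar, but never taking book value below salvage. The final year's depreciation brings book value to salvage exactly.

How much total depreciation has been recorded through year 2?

$204,371

Depreciable base = $272,495 − $19,200 = $253,295.
Year 1: ⌊$272,495 × 150%/3⌋ = $136,247. Book value $136,248.
Year 2: ⌊$136,248 × 150%/3⌋ = $68,124. Book value $68,124.
Accumulated through year 2 = $272,495 − $68,124 = $204,371.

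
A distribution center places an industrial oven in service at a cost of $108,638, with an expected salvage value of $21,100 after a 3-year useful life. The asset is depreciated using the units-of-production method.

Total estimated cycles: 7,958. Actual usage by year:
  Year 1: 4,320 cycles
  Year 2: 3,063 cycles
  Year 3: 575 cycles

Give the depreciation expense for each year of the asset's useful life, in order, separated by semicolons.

Depreciable base = $108,638 − $21,100 = $87,538.
Rate = $87,538 / 7,958 cycles = $11 per cycle.
Year 1: 4,320 × $11 = $47,520. Book value $61,118.
Year 2: 3,063 × $11 = $33,693. Book value $27,425.
Year 3: 575 × $11 = $6,325. Book value $21,100.

$47,520; $33,693; $6,325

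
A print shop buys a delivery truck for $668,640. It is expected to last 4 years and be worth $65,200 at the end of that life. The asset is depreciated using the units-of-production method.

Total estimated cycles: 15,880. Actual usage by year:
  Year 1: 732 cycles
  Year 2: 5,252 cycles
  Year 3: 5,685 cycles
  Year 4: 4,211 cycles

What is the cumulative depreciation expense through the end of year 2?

$227,392

Depreciable base = $668,640 − $65,200 = $603,440.
Rate = $603,440 / 15,880 cycles = $38 per cycle.
Year 1: 732 × $38 = $27,816. Book value $640,824.
Year 2: 5,252 × $38 = $199,576. Book value $441,248.
Accumulated through year 2 = $668,640 − $441,248 = $227,392.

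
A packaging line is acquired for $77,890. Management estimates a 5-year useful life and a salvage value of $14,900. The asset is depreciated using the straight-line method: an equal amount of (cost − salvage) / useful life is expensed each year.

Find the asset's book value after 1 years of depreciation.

Depreciable base = $77,890 − $14,900 = $62,990.
Annual expense = $62,990 / 5 = $12,598.
End of year 1: book value $65,292.

$65,292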